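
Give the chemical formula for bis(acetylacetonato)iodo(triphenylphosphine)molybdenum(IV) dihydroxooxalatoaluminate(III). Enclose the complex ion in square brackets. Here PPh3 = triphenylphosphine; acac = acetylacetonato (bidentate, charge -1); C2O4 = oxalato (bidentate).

[Mo(acac)2I(PPh3)][Al(C2O4)(OH)2]

Cation [Mo…]: ligand charges -3, Mo(IV) ⇒ ion charge 1+.
Anion [Al…]: ligand charges -4, Al(III) ⇒ ion charge 1−.
One 1+ cation balances one 1− anion.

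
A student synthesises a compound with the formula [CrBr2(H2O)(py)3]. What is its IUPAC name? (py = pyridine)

There is no counter-ion, so the complex is neutral overall.
Ligand charges: 1×aqua (neutral), 2×bromo (-1 each), 3×pyridine (neutral); total -2. So Cr + (-2) = 0, giving Cr = +2.
Ligands are named alphabetically: aqua before bromo before pyridine.

aquadibromotris(pyridine)chromium(II)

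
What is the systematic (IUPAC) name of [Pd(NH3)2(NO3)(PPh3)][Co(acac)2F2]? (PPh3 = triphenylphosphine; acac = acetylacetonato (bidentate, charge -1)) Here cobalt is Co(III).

diamminenitrato(triphenylphosphine)palladium(II) bis(acetylacetonato)difluorocobaltate(III)

Both ions are complex: the cation is named first with the plain metal name, the anion second with the -ate form; each ion's ligands are alphabetised independently.
Co is given as +3; the anion's ligand charges sum to -4, so the complex anion is 1−.
A 1:1 salt means the cation carries the equal and opposite charge, 1+.
Cation: ligand charges sum to -1; for the ion to be 1+, Pd = +2.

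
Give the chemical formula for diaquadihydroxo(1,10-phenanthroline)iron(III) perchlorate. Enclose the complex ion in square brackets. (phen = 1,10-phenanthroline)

[Fe(H2O)2(OH)2(phen)]ClO4

Ligands: 1 1,10-phenanthroline (phen, neutral), 2 hydroxo (OH, -1), 2 aqua (H2O, neutral). Ligand charge sum = -2.
Charge balance with perchlorate (-1) requires 1 complex ion per 1 perchlorate.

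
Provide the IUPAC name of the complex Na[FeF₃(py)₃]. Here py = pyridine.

sodium trifluorotris(pyridine)ferrate(II)

The 1 sodium counter-ion carries a total charge of +1, so each complex ion is 1−.
Ligand charges: 3×pyridine (neutral), 3×fluoro (-1 each); total -3. So Fe + (-3) = 1−, giving Fe = +2.
The complex ion is anionic, so iron takes the -ate form ferrate(II).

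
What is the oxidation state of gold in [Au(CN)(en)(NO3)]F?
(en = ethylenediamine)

+3

1 fluoride outside the brackets (-1 each) → the complex ion is 1+.
Ligand charges: 1×en neutral; 1×CN = -1; 1×NO3 = -1; sum -2.
Au + (-2) = 1+ ⇒ Au is +3.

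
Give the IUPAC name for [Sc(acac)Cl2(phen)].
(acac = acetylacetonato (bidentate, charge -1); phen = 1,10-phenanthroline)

(acetylacetonato)dichloro(1,10-phenanthroline)scandium(III)

There is no counter-ion, so the complex is neutral overall.
Ligand charges: 1×acetylacetonato (-1 each), 1×1,10-phenanthroline (neutral), 2×chloro (-1 each); total -3. So Sc + (-3) = 0, giving Sc = +3.
Ligands are named alphabetically: acetylacetonato before chloro before phenanthroline.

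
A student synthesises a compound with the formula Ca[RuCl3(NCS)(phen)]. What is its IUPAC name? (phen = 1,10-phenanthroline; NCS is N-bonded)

calcium trichloroisothiocyanato(1,10-phenanthroline)ruthenate(II)

The 1 calcium counter-ion carries a total charge of +2, so each complex ion is 2−.
Ligand charges: 1×1,10-phenanthroline (neutral), 1×isothiocyanato (-1 each), 3×chloro (-1 each); total -4. So Ru + (-4) = 2−, giving Ru = +2.
Ligands are named alphabetically: chloro before isothiocyanato before phenanthroline.
The complex ion is anionic, so ruthenium takes the -ate form ruthenate(II).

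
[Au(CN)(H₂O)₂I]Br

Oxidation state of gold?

1 bromide outside the brackets (-1 each) → the complex ion is 1+.
Ligand charges: 1×I = -1; 1×CN = -1; 2×H2O neutral; sum -2.
Au + (-2) = 1+ ⇒ Au is +3.

+3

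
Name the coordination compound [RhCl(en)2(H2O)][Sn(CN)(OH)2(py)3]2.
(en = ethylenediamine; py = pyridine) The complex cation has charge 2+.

aquachlorobis(ethylenediamine)rhodium(III) cyanodihydroxotris(pyridine)stannate(II)

Both ions are complex: the cation is named first with the plain metal name, the anion second with the -ate form; each ion's ligands are alphabetised independently.
The complex cation is given as 2+; its ligand charges sum to -1, so Rh = +3.
With 2 anions per cation, each anion must be 2/2 = 1−.
Anion: ligand charges sum to -3; for the ion to be 1−, Sn = +2.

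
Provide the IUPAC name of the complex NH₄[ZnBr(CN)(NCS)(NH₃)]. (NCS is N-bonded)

ammonium amminebromocyanoisothiocyanatozincate(II)

The 1 ammonium counter-ion carries a total charge of +1, so each complex ion is 1−.
Ligand charges: 1×ammine (neutral), 1×bromo (-1 each), 1×cyano (-1 each), 1×isothiocyanato (-1 each); total -3. So Zn + (-3) = 1−, giving Zn = +2.
Ligands are named alphabetically: ammine before bromo before cyano before isothiocyanato.
The complex ion is anionic, so zinc takes the -ate form zincate(II).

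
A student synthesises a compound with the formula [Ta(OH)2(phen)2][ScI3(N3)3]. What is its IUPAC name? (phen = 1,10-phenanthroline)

Both ions are complex: the cation is named first with the plain metal name, the anion second with the -ate form; each ion's ligands are alphabetised independently.
Scandium is always +3 in its complexes; the anion's ligand charges sum to -6, so the complex anion is 3−.
A 1:1 salt means the cation carries the equal and opposite charge, 3+.
Cation: ligand charges sum to -2; for the ion to be 3+, Ta = +5.

dihydroxobis(1,10-phenanthroline)tantalum(V) triazidotriiodoscandate(III)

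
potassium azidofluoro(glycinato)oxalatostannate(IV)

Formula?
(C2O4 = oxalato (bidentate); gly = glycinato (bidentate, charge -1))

Ligands: 1 oxalato (C2O4, -2), 1 glycinato (gly, -1), 1 fluoro (F, -1), 1 azido (N3, -1). Ligand charge sum = -5.
Charge balance with potassium (+1) requires 1 complex ion per 1 potassium.

K[Sn(C2O4)F(gly)(N3)]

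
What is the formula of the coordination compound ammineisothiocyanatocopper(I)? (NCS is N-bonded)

Ligands: 1 isothiocyanato (NCS, -1), 1 ammine (NH3, neutral). Ligand charge sum = -1.
With Cu in oxidation state +1, the complex ion is [Cu...].

[Cu(NCS)(NH3)]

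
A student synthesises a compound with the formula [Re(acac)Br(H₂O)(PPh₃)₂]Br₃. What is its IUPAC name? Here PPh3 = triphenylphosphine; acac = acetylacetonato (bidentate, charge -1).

(acetylacetonato)aquabromobis(triphenylphosphine)rhenium(V) bromide

The 3 bromide counter-ions carry a total charge of -3, so each complex ion is 3+.
Ligand charges: 2×triphenylphosphine (neutral), 1×acetylacetonato (-1 each), 1×aqua (neutral), 1×bromo (-1 each); total -2. So Re + (-2) = 3+, giving Re = +5.
Ligands are named alphabetically: acetylacetonato before aqua before bromo before triphenylphosphine.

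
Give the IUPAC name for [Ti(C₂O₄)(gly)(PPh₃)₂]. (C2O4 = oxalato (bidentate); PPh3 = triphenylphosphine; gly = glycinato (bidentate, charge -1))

There is no counter-ion, so the complex is neutral overall.
Ligand charges: 1×oxalato (-2 each), 2×triphenylphosphine (neutral), 1×glycinato (-1 each); total -3. So Ti + (-3) = 0, giving Ti = +3.
Ligands are named alphabetically: glycinato before oxalato before triphenylphosphine.

(glycinato)oxalatobis(triphenylphosphine)titanium(III)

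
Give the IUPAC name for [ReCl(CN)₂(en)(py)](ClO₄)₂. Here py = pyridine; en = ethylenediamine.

The 2 perchlorate counter-ions carry a total charge of -2, so each complex ion is 2+.
Ligand charges: 1×pyridine (neutral), 1×ethylenediamine (neutral), 1×chloro (-1 each), 2×cyano (-1 each); total -3. So Re + (-3) = 2+, giving Re = +5.
Ligands are named alphabetically: chloro before cyano before ethylenediamine before pyridine.

chlorodicyano(ethylenediamine)(pyridine)rhenium(V) perchlorate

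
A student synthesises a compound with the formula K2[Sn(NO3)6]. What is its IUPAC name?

The 2 potassium counter-ions carry a total charge of +2, so each complex ion is 2−.
Ligand charges: 6×nitrato (-1 each); total -6. So Sn + (-6) = 2−, giving Sn = +4.
The complex ion is anionic, so tin takes the -ate form stannate(IV).

potassium hexanitratostannate(IV)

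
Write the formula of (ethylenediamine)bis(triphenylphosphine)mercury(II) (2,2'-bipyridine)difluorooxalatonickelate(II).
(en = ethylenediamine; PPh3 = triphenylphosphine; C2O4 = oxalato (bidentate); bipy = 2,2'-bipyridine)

[Hg(en)(PPh3)2][Ni(bipy)(C2O4)F2]

Cation [Hg…]: ligand charges 0, Hg(II) ⇒ ion charge 2+.
Anion [Ni…]: ligand charges -4, Ni(II) ⇒ ion charge 2−.
One 2+ cation balances one 2− anion.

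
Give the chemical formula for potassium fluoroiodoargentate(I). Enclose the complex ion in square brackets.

K[AgFI]

Ligands: 1 iodo (I, -1), 1 fluoro (F, -1). Ligand charge sum = -2.
With Ag in oxidation state +1, the complex ion is [Ag...]^1−.
Charge balance with potassium (+1) requires 1 complex ion per 1 potassium.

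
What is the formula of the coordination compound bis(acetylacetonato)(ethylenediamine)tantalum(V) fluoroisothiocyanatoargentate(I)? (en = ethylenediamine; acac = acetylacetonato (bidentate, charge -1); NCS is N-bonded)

Cation [Ta…]: ligand charges -2, Ta(V) ⇒ ion charge 3+.
Anion [Ag…]: ligand charges -2, Ag(I) ⇒ ion charge 1−.

[Ta(acac)2(en)][AgF(NCS)]3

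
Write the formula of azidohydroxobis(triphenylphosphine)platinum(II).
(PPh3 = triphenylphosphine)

[Pt(N3)(OH)(PPh3)2]

Ligands: 2 triphenylphosphine (PPh3, neutral), 1 azido (N3, -1), 1 hydroxo (OH, -1). Ligand charge sum = -2.
With Pt in oxidation state +2, the complex ion is [Pt...].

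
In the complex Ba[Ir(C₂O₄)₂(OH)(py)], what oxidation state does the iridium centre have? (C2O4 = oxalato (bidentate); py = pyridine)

+3

1 barium outside the brackets (+2 each) → the complex ion is 2−.
Ligand charges: 1×OH = -1; 2×C2O4 = -4; 1×py neutral; sum -5.
Ir + (-5) = 2− ⇒ Ir is +3.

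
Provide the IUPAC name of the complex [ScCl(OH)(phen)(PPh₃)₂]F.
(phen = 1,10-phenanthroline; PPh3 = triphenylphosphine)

chlorohydroxo(1,10-phenanthroline)bis(triphenylphosphine)scandium(III) fluoride

The 1 fluoride counter-ion carries a total charge of -1, so each complex ion is 1+.
Ligand charges: 1×hydroxo (-1 each), 1×chloro (-1 each), 1×1,10-phenanthroline (neutral), 2×triphenylphosphine (neutral); total -2. So Sc + (-2) = 1+, giving Sc = +3.
Ligands are named alphabetically: chloro before hydroxo before phenanthroline before triphenylphosphine.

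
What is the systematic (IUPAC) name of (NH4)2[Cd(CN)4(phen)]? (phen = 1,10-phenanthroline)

The 2 ammonium counter-ions carry a total charge of +2, so each complex ion is 2−.
Ligand charges: 4×cyano (-1 each), 1×1,10-phenanthroline (neutral); total -4. So Cd + (-4) = 2−, giving Cd = +2.
The complex ion is anionic, so cadmium takes the -ate form cadmate(II).

ammonium tetracyano(1,10-phenanthroline)cadmate(II)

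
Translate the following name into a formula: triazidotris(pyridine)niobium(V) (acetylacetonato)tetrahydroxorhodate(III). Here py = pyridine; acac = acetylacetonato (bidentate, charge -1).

[Nb(N3)3(py)3][Rh(acac)(OH)4]

Cation [Nb…]: ligand charges -3, Nb(V) ⇒ ion charge 2+.
Anion [Rh…]: ligand charges -5, Rh(III) ⇒ ion charge 2−.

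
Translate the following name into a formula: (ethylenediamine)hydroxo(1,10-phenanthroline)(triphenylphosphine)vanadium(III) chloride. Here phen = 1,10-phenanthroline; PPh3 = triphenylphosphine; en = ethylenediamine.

Ligands: 1 hydroxo (OH, -1), 1 1,10-phenanthroline (phen, neutral), 1 triphenylphosphine (PPh3, neutral), 1 ethylenediamine (en, neutral). Ligand charge sum = -1.
Charge balance with chloride (-1) requires 1 complex ion per 2 chloride.

[V(en)(OH)(phen)(PPh3)]Cl2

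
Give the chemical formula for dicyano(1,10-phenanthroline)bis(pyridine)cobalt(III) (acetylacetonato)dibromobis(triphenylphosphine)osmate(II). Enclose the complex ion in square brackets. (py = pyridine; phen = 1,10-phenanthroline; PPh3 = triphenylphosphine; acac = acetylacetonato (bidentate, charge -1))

[Co(CN)2(phen)(py)2][Os(acac)Br2(PPh3)2]

Cation [Co…]: ligand charges -2, Co(III) ⇒ ion charge 1+.
Anion [Os…]: ligand charges -3, Os(II) ⇒ ion charge 1−.
One 1+ cation balances one 1− anion.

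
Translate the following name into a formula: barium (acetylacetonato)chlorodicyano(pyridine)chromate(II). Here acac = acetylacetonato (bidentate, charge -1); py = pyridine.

Ba[Cr(acac)Cl(CN)2(py)]

Ligands: 1 acetylacetonato (acac, -1), 1 chloro (Cl, -1), 1 pyridine (py, neutral), 2 cyano (CN, -1). Ligand charge sum = -4.
With Cr in oxidation state +2, the complex ion is [Cr...]^2−.
Charge balance with barium (+2) requires 1 complex ion per 1 barium.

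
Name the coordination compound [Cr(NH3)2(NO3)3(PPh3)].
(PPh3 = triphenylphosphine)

There is no counter-ion, so the complex is neutral overall.
Ligand charges: 3×nitrato (-1 each), 2×ammine (neutral), 1×triphenylphosphine (neutral); total -3. So Cr + (-3) = 0, giving Cr = +3.
Ligands are named alphabetically: ammine before nitrato before triphenylphosphine.

diamminetrinitrato(triphenylphosphine)chromium(III)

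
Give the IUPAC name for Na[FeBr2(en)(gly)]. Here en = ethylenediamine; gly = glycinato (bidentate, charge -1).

The 1 sodium counter-ion carries a total charge of +1, so each complex ion is 1−.
Ligand charges: 1×ethylenediamine (neutral), 1×glycinato (-1 each), 2×bromo (-1 each); total -3. So Fe + (-3) = 1−, giving Fe = +2.
Ligands are named alphabetically: bromo before ethylenediamine before glycinato.
The complex ion is anionic, so iron takes the -ate form ferrate(II).

sodium dibromo(ethylenediamine)(glycinato)ferrate(II)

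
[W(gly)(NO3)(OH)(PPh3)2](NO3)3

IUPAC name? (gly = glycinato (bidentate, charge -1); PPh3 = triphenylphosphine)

(glycinato)hydroxonitratobis(triphenylphosphine)tungsten(VI) nitrate

The 3 nitrate counter-ions carry a total charge of -3, so each complex ion is 3+.
Ligand charges: 1×nitrato (-1 each), 1×glycinato (-1 each), 1×hydroxo (-1 each), 2×triphenylphosphine (neutral); total -3. So W + (-3) = 3+, giving W = +6.
Ligands are named alphabetically: glycinato before hydroxo before nitrato before triphenylphosphine.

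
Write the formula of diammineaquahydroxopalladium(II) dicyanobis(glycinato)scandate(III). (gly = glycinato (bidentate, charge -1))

[Pd(H2O)(NH3)2(OH)][Sc(CN)2(gly)2]

Cation [Pd…]: ligand charges -1, Pd(II) ⇒ ion charge 1+.
Anion [Sc…]: ligand charges -4, Sc(III) ⇒ ion charge 1−.
One 1+ cation balances one 1− anion.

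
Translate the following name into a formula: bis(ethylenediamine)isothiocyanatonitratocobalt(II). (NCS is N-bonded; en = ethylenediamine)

[Co(en)2(NCS)(NO3)]

Ligands: 1 nitrato (NO3, -1), 1 isothiocyanato (NCS, -1), 2 ethylenediamine (en, neutral). Ligand charge sum = -2.
With Co in oxidation state +2, the complex ion is [Co...].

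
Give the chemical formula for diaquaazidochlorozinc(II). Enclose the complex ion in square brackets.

[ZnCl(H2O)2(N3)]

Ligands: 2 aqua (H2O, neutral), 1 chloro (Cl, -1), 1 azido (N3, -1). Ligand charge sum = -2.
With Zn in oxidation state +2, the complex ion is [Zn...].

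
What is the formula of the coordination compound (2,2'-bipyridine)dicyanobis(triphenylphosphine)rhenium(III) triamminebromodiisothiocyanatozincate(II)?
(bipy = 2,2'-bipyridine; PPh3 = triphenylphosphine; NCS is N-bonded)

[Re(bipy)(CN)2(PPh3)2][ZnBr(NCS)2(NH3)3]

Cation [Re…]: ligand charges -2, Re(III) ⇒ ion charge 1+.
Anion [Zn…]: ligand charges -3, Zn(II) ⇒ ion charge 1−.
One 1+ cation balances one 1− anion.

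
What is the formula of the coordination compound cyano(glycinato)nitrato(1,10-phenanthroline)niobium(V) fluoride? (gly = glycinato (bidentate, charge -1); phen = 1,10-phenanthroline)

[Nb(CN)(gly)(NO3)(phen)]F2

Ligands: 1 nitrato (NO3, -1), 1 glycinato (gly, -1), 1 1,10-phenanthroline (phen, neutral), 1 cyano (CN, -1). Ligand charge sum = -3.
Charge balance with fluoride (-1) requires 1 complex ion per 2 fluoride.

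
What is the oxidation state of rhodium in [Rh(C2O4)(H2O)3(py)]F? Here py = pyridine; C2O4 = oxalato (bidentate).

1 fluoride outside the brackets (-1 each) → the complex ion is 1+.
Ligand charges: 1×py neutral; 3×H2O neutral; 1×C2O4 = -2; sum -2.
Rh + (-2) = 1+ ⇒ Rh is +3.

+3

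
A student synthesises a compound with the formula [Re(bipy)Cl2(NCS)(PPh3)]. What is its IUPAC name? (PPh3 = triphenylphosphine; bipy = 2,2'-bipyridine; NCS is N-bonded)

(2,2'-bipyridine)dichloroisothiocyanato(triphenylphosphine)rhenium(III)

There is no counter-ion, so the complex is neutral overall.
Ligand charges: 1×triphenylphosphine (neutral), 1×2,2'-bipyridine (neutral), 1×isothiocyanato (-1 each), 2×chloro (-1 each); total -3. So Re + (-3) = 0, giving Re = +3.
Ligands are named alphabetically: bipyridine before chloro before isothiocyanato before triphenylphosphine.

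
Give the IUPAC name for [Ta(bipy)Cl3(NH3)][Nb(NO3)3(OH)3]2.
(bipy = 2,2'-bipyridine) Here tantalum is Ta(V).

Both ions are complex: the cation is named first with the plain metal name, the anion second with the -ate form; each ion's ligands are alphabetised independently.
Ta is given as +5; the cation's ligand charges sum to -3, so the complex cation is 2+.
With 2 anions per cation, each anion must be 2/2 = 1−.
Anion: ligand charges sum to -6; for the ion to be 1−, Nb = +5.

ammine(2,2'-bipyridine)trichlorotantalum(V) trihydroxotrinitratoniobate(V)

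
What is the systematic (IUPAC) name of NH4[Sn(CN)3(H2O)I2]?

The 1 ammonium counter-ion carries a total charge of +1, so each complex ion is 1−.
Ligand charges: 1×aqua (neutral), 3×cyano (-1 each), 2×iodo (-1 each); total -5. So Sn + (-5) = 1−, giving Sn = +4.
Ligands are named alphabetically: aqua before cyano before iodo.
The complex ion is anionic, so tin takes the -ate form stannate(IV).

ammonium aquatricyanodiiodostannate(IV)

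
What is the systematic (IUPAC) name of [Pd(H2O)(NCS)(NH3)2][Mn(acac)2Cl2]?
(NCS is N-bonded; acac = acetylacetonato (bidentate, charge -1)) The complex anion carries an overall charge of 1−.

The complex anion is given as 1−; its ligand charges sum to -4, so Mn = +3.
A 1:1 salt means the cation carries the equal and opposite charge, 1+.
Cation: ligand charges sum to -1; for the ion to be 1+, Pd = +2.

diammineaquaisothiocyanatopalladium(II) bis(acetylacetonato)dichloromanganate(III)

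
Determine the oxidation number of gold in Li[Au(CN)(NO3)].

1 lithium outside the brackets (+1 each) → the complex ion is 1−.
Ligand charges: 1×CN = -1; 1×NO3 = -1; sum -2.
Au + (-2) = 1− ⇒ Au is +1.

+1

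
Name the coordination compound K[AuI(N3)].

The 1 potassium counter-ion carries a total charge of +1, so each complex ion is 1−.
Ligand charges: 1×iodo (-1 each), 1×azido (-1 each); total -2. So Au + (-2) = 1−, giving Au = +1.
The complex ion is anionic, so gold takes the -ate form aurate(I).

potassium azidoiodoaurate(I)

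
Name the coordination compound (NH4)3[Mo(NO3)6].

The 3 ammonium counter-ions carry a total charge of +3, so each complex ion is 3−.
Ligand charges: 6×nitrato (-1 each); total -6. So Mo + (-6) = 3−, giving Mo = +3.
The complex ion is anionic, so molybdenum takes the -ate form molybdate(III).

ammonium hexanitratomolybdate(III)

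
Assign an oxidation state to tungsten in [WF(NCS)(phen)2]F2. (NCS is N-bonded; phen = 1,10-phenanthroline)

+4

2 fluoride outside the brackets (-1 each) → the complex ion is 2+.
Ligand charges: 1×F = -1; 1×NCS = -1; 2×phen neutral; sum -2.
W + (-2) = 2+ ⇒ W is +4.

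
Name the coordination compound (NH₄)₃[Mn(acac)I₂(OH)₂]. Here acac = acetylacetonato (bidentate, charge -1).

ammonium (acetylacetonato)dihydroxodiiodomanganate(II)

The 3 ammonium counter-ions carry a total charge of +3, so each complex ion is 3−.
Ligand charges: 2×hydroxo (-1 each), 1×acetylacetonato (-1 each), 2×iodo (-1 each); total -5. So Mn + (-5) = 3−, giving Mn = +2.
The complex ion is anionic, so manganese takes the -ate form manganate(II).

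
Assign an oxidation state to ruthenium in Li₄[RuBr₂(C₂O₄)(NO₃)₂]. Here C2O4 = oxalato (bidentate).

4 lithium outside the brackets (+1 each) → the complex ion is 4−.
Ligand charges: 2×Br = -2; 2×NO3 = -2; 1×C2O4 = -2; sum -6.
Ru + (-6) = 4− ⇒ Ru is +2.

+2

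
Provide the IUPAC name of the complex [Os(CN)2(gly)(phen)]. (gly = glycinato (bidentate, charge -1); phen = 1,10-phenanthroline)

dicyano(glycinato)(1,10-phenanthroline)osmium(III)

There is no counter-ion, so the complex is neutral overall.
Ligand charges: 2×cyano (-1 each), 1×glycinato (-1 each), 1×1,10-phenanthroline (neutral); total -3. So Os + (-3) = 0, giving Os = +3.
Ligands are named alphabetically: cyano before glycinato before phenanthroline.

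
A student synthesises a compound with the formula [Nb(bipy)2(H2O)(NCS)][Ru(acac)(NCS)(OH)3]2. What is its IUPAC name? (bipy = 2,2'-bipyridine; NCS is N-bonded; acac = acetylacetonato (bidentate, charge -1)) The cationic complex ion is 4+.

aquabis(2,2'-bipyridine)isothiocyanatoniobium(V) (acetylacetonato)trihydroxoisothiocyanatoruthenate(III)

The complex cation is given as 4+; its ligand charges sum to -1, so Nb = +5.
With 2 anions per cation, each anion must be 4/2 = 2−.
Anion: ligand charges sum to -5; for the ion to be 2−, Ru = +3.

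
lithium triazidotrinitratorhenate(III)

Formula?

Li3[Re(N3)3(NO3)3]

Ligands: 3 nitrato (NO3, -1), 3 azido (N3, -1). Ligand charge sum = -6.
With Re in oxidation state +3, the complex ion is [Re...]^3−.
Charge balance with lithium (+1) requires 1 complex ion per 3 lithium.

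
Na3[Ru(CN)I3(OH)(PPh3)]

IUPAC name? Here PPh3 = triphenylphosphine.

The 3 sodium counter-ions carry a total charge of +3, so each complex ion is 3−.
Ligand charges: 1×hydroxo (-1 each), 3×iodo (-1 each), 1×cyano (-1 each), 1×triphenylphosphine (neutral); total -5. So Ru + (-5) = 3−, giving Ru = +2.
Ligands are named alphabetically: cyano before hydroxo before iodo before triphenylphosphine.
The complex ion is anionic, so ruthenium takes the -ate form ruthenate(II).

sodium cyanohydroxotriiodo(triphenylphosphine)ruthenate(II)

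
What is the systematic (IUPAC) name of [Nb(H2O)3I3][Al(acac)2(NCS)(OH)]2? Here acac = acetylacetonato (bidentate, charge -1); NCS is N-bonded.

Aluminium is always +3 in its complexes; the anion's ligand charges sum to -4, so the complex anion is 1−.
With 2 anions per cation, the cation must be 2×1 = 2+.
Cation: ligand charges sum to -3; for the ion to be 2+, Nb = +5.

triaquatriiodoniobium(V) bis(acetylacetonato)hydroxoisothiocyanatoaluminate(III)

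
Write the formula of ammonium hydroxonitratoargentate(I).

NH4[Ag(NO3)(OH)]

Ligands: 1 nitrato (NO3, -1), 1 hydroxo (OH, -1). Ligand charge sum = -2.
With Ag in oxidation state +1, the complex ion is [Ag...]^1−.
Charge balance with ammonium (+1) requires 1 complex ion per 1 ammonium.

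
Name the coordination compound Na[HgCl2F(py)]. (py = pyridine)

sodium dichlorofluoro(pyridine)mercurate(II)

The 1 sodium counter-ion carries a total charge of +1, so each complex ion is 1−.
Ligand charges: 2×chloro (-1 each), 1×pyridine (neutral), 1×fluoro (-1 each); total -3. So Hg + (-3) = 1−, giving Hg = +2.
Ligands are named alphabetically: chloro before fluoro before pyridine.
The complex ion is anionic, so mercury takes the -ate form mercurate(II).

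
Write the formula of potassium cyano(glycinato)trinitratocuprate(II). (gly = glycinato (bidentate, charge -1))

Ligands: 3 nitrato (NO3, -1), 1 cyano (CN, -1), 1 glycinato (gly, -1). Ligand charge sum = -5.
Charge balance with potassium (+1) requires 1 complex ion per 3 potassium.

K3[Cu(CN)(gly)(NO3)3]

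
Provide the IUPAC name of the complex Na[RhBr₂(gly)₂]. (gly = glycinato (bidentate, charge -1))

sodium dibromobis(glycinato)rhodate(III)

The 1 sodium counter-ion carries a total charge of +1, so each complex ion is 1−.
Ligand charges: 2×glycinato (-1 each), 2×bromo (-1 each); total -4. So Rh + (-4) = 1−, giving Rh = +3.
Ligands are named alphabetically: bromo before glycinato.
The complex ion is anionic, so rhodium takes the -ate form rhodate(III).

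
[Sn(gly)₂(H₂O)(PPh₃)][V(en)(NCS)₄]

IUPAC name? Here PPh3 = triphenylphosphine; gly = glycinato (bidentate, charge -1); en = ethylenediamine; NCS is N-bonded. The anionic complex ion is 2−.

aquabis(glycinato)(triphenylphosphine)tin(IV) (ethylenediamine)tetraisothiocyanatovanadate(II)

The complex anion is given as 2−; its ligand charges sum to -4, so V = +2.
A 1:1 salt means the cation carries the equal and opposite charge, 2+.
Cation: ligand charges sum to -2; for the ion to be 2+, Sn = +4.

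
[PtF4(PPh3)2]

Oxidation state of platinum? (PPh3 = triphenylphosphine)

+4

No counter-ion: the bracketed complex is neutral.
Ligand charges: 2×PPh3 neutral; 4×F = -4; sum -4.
Pt + (-4) = 0 ⇒ Pt is +4.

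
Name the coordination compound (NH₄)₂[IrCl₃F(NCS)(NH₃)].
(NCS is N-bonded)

ammonium amminetrichlorofluoroisothiocyanatoiridate(III)

The 2 ammonium counter-ions carry a total charge of +2, so each complex ion is 2−.
Ligand charges: 1×ammine (neutral), 3×chloro (-1 each), 1×fluoro (-1 each), 1×isothiocyanato (-1 each); total -5. So Ir + (-5) = 2−, giving Ir = +3.
Ligands are named alphabetically: ammine before chloro before fluoro before isothiocyanato.
The complex ion is anionic, so iridium takes the -ate form iridate(III).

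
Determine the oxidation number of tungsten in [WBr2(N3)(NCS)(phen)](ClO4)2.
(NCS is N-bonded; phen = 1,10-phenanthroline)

+6

2 perchlorate outside the brackets (-1 each) → the complex ion is 2+.
Ligand charges: 1×NCS = -1; 1×phen neutral; 2×Br = -2; 1×N3 = -1; sum -4.
W + (-4) = 2+ ⇒ W is +6.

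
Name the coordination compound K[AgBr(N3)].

potassium azidobromoargentate(I)

The 1 potassium counter-ion carries a total charge of +1, so each complex ion is 1−.
Ligand charges: 1×azido (-1 each), 1×bromo (-1 each); total -2. So Ag + (-2) = 1−, giving Ag = +1.
Ligands are named alphabetically: azido before bromo.
The complex ion is anionic, so silver takes the -ate form argentate(I).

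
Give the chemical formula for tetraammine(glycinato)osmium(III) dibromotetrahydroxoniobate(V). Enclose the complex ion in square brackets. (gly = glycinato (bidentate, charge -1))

Cation [Os…]: ligand charges -1, Os(III) ⇒ ion charge 2+.
Anion [Nb…]: ligand charges -6, Nb(V) ⇒ ion charge 1−.

[Os(gly)(NH3)4][NbBr2(OH)4]2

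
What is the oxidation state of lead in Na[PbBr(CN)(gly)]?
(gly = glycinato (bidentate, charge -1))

1 sodium outside the brackets (+1 each) → the complex ion is 1−.
Ligand charges: 1×gly = -1; 1×Br = -1; 1×CN = -1; sum -3.
Pb + (-3) = 1− ⇒ Pb is +2.

+2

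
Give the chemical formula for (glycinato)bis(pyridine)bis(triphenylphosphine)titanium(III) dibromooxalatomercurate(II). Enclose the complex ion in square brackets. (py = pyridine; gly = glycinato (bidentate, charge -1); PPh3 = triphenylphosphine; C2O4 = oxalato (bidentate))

Cation [Ti…]: ligand charges -1, Ti(III) ⇒ ion charge 2+.
Anion [Hg…]: ligand charges -4, Hg(II) ⇒ ion charge 2−.
One 2+ cation balances one 2− anion.

[Ti(gly)(PPh3)2(py)2][HgBr2(C2O4)]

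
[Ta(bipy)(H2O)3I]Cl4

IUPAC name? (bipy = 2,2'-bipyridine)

triaqua(2,2'-bipyridine)iodotantalum(V) chloride

The 4 chloride counter-ions carry a total charge of -4, so each complex ion is 4+.
Ligand charges: 1×2,2'-bipyridine (neutral), 3×aqua (neutral), 1×iodo (-1 each); total -1. So Ta + (-1) = 4+, giving Ta = +5.
Ligands are named alphabetically: aqua before bipyridine before iodo.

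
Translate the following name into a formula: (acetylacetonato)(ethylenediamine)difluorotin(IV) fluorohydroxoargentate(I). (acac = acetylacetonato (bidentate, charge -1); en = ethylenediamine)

[Sn(acac)(en)F2][AgF(OH)]

Cation [Sn…]: ligand charges -3, Sn(IV) ⇒ ion charge 1+.
Anion [Ag…]: ligand charges -2, Ag(I) ⇒ ion charge 1−.
One 1+ cation balances one 1− anion.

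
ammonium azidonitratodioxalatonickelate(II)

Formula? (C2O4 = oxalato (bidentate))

Ligands: 2 oxalato (C2O4, -2), 1 nitrato (NO3, -1), 1 azido (N3, -1). Ligand charge sum = -6.
Charge balance with ammonium (+1) requires 1 complex ion per 4 ammonium.

(NH4)4[Ni(C2O4)2(N3)(NO3)]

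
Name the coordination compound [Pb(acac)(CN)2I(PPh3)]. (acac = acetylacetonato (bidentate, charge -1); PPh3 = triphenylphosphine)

(acetylacetonato)dicyanoiodo(triphenylphosphine)lead(IV)

There is no counter-ion, so the complex is neutral overall.
Ligand charges: 1×acetylacetonato (-1 each), 1×iodo (-1 each), 2×cyano (-1 each), 1×triphenylphosphine (neutral); total -4. So Pb + (-4) = 0, giving Pb = +4.
Ligands are named alphabetically: acetylacetonato before cyano before iodo before triphenylphosphine.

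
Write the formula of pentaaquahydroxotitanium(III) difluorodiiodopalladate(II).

[Ti(H2O)5(OH)][PdF2I2]

Cation [Ti…]: ligand charges -1, Ti(III) ⇒ ion charge 2+.
Anion [Pd…]: ligand charges -4, Pd(II) ⇒ ion charge 2−.
One 2+ cation balances one 2− anion.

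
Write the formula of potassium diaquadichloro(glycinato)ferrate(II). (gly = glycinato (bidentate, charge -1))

K[FeCl2(gly)(H2O)2]

Ligands: 2 aqua (H2O, neutral), 1 glycinato (gly, -1), 2 chloro (Cl, -1). Ligand charge sum = -3.
Charge balance with potassium (+1) requires 1 complex ion per 1 potassium.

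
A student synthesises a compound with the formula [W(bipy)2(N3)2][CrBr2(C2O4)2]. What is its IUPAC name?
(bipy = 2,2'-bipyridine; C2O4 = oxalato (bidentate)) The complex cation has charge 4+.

diazidobis(2,2'-bipyridine)tungsten(VI) dibromodioxalatochromate(II)

The complex cation is given as 4+; its ligand charges sum to -2, so W = +6.
A 1:1 salt means the anion carries the equal and opposite charge, 4−.
Anion: ligand charges sum to -6; for the ion to be 4−, Cr = +2.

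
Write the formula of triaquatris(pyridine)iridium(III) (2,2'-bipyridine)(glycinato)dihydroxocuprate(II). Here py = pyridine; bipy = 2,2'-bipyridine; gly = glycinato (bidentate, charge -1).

Cation [Ir…]: ligand charges 0, Ir(III) ⇒ ion charge 3+.
Anion [Cu…]: ligand charges -3, Cu(II) ⇒ ion charge 1−.
One 3+ cation requires 3 of the 1− anion.

[Ir(H2O)3(py)3][Cu(bipy)(gly)(OH)2]3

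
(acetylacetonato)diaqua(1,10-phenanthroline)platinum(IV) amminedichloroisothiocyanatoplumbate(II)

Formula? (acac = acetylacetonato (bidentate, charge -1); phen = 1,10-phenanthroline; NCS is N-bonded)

[Pt(acac)(H2O)2(phen)][PbCl2(NCS)(NH3)]3

Cation [Pt…]: ligand charges -1, Pt(IV) ⇒ ion charge 3+.
Anion [Pb…]: ligand charges -3, Pb(II) ⇒ ion charge 1−.
One 3+ cation requires 3 of the 1− anion.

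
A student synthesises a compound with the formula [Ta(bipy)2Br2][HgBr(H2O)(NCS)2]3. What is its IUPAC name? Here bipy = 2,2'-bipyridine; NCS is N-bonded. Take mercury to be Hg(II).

bis(2,2'-bipyridine)dibromotantalum(V) aquabromodiisothiocyanatomercurate(II)

Both ions are complex: the cation is named first with the plain metal name, the anion second with the -ate form; each ion's ligands are alphabetised independently.
Hg is given as +2; the anion's ligand charges sum to -3, so the complex anion is 1−.
With 3 anions per cation, the cation must be 3×1 = 3+.
Cation: ligand charges sum to -2; for the ion to be 3+, Ta = +5.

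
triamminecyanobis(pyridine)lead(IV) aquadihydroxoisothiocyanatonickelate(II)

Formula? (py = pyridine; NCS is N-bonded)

[Pb(CN)(NH3)3(py)2][Ni(H2O)(NCS)(OH)2]3

Cation [Pb…]: ligand charges -1, Pb(IV) ⇒ ion charge 3+.
Anion [Ni…]: ligand charges -3, Ni(II) ⇒ ion charge 1−.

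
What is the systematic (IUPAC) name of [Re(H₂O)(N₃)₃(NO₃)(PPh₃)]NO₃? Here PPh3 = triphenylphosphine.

aquatriazidonitrato(triphenylphosphine)rhenium(V) nitrate

The 1 nitrate counter-ion carries a total charge of -1, so each complex ion is 1+.
Ligand charges: 1×nitrato (-1 each), 3×azido (-1 each), 1×triphenylphosphine (neutral), 1×aqua (neutral); total -4. So Re + (-4) = 1+, giving Re = +5.
Ligands are named alphabetically: aqua before azido before nitrato before triphenylphosphine.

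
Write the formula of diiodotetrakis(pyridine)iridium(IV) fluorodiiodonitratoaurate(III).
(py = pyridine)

[IrI2(py)4][AuFI2(NO3)]2

Cation [Ir…]: ligand charges -2, Ir(IV) ⇒ ion charge 2+.
Anion [Au…]: ligand charges -4, Au(III) ⇒ ion charge 1−.
One 2+ cation requires 2 of the 1− anion.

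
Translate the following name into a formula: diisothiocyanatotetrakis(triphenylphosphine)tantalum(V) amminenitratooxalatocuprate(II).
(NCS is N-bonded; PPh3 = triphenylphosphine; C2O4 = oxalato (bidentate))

[Ta(NCS)2(PPh3)4][Cu(C2O4)(NH3)(NO3)]3

Cation [Ta…]: ligand charges -2, Ta(V) ⇒ ion charge 3+.
Anion [Cu…]: ligand charges -3, Cu(II) ⇒ ion charge 1−.
One 3+ cation requires 3 of the 1− anion.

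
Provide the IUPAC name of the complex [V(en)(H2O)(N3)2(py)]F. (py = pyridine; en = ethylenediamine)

The 1 fluoride counter-ion carries a total charge of -1, so each complex ion is 1+.
Ligand charges: 1×aqua (neutral), 1×pyridine (neutral), 1×ethylenediamine (neutral), 2×azido (-1 each); total -2. So V + (-2) = 1+, giving V = +3.
Ligands are named alphabetically: aqua before azido before ethylenediamine before pyridine.

aquadiazido(ethylenediamine)(pyridine)vanadium(III) fluoride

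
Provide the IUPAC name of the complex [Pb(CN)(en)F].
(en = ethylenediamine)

cyano(ethylenediamine)fluorolead(II)

There is no counter-ion, so the complex is neutral overall.
Ligand charges: 1×cyano (-1 each), 1×ethylenediamine (neutral), 1×fluoro (-1 each); total -2. So Pb + (-2) = 0, giving Pb = +2.
Ligands are named alphabetically: cyano before ethylenediamine before fluoro.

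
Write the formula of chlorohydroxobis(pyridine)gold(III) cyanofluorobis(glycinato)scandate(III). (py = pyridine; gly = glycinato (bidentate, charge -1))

Cation [Au…]: ligand charges -2, Au(III) ⇒ ion charge 1+.
Anion [Sc…]: ligand charges -4, Sc(III) ⇒ ion charge 1−.
One 1+ cation balances one 1− anion.

[AuCl(OH)(py)2][Sc(CN)F(gly)2]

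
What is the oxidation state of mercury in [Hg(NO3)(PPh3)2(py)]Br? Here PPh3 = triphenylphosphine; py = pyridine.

1 bromide outside the brackets (-1 each) → the complex ion is 1+.
Ligand charges: 2×PPh3 neutral; 1×py neutral; 1×NO3 = -1; sum -1.
Hg + (-1) = 1+ ⇒ Hg is +2.

+2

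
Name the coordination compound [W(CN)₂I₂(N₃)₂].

There is no counter-ion, so the complex is neutral overall.
Ligand charges: 2×cyano (-1 each), 2×iodo (-1 each), 2×azido (-1 each); total -6. So W + (-6) = 0, giving W = +6.
Ligands are named alphabetically: azido before cyano before iodo.

diazidodicyanodiiodotungsten(VI)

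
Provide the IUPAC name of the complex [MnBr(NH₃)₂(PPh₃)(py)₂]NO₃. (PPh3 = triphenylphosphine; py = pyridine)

diamminebromobis(pyridine)(triphenylphosphine)manganese(II) nitrate

The 1 nitrate counter-ion carries a total charge of -1, so each complex ion is 1+.
Ligand charges: 1×triphenylphosphine (neutral), 2×ammine (neutral), 1×bromo (-1 each), 2×pyridine (neutral); total -1. So Mn + (-1) = 1+, giving Mn = +2.
Ligands are named alphabetically: ammine before bromo before pyridine before triphenylphosphine.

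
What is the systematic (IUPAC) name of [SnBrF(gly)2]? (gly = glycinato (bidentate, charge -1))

bromofluorobis(glycinato)tin(IV)

There is no counter-ion, so the complex is neutral overall.
Ligand charges: 1×bromo (-1 each), 1×fluoro (-1 each), 2×glycinato (-1 each); total -4. So Sn + (-4) = 0, giving Sn = +4.
Ligands are named alphabetically: bromo before fluoro before glycinato.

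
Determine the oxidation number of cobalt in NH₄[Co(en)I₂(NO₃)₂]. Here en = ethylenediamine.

1 ammonium outside the brackets (+1 each) → the complex ion is 1−.
Ligand charges: 2×I = -2; 1×en neutral; 2×NO3 = -2; sum -4.
Co + (-4) = 1− ⇒ Co is +3.

+3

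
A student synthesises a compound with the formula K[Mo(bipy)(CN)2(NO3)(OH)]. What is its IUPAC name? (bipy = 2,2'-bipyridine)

potassium (2,2'-bipyridine)dicyanohydroxonitratomolybdate(III)

The 1 potassium counter-ion carries a total charge of +1, so each complex ion is 1−.
Ligand charges: 2×cyano (-1 each), 1×nitrato (-1 each), 1×2,2'-bipyridine (neutral), 1×hydroxo (-1 each); total -4. So Mo + (-4) = 1−, giving Mo = +3.
The complex ion is anionic, so molybdenum takes the -ate form molybdate(III).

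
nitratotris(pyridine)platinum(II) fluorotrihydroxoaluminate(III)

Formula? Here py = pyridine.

[Pt(NO3)(py)3][AlF(OH)3]

Cation [Pt…]: ligand charges -1, Pt(II) ⇒ ion charge 1+.
Anion [Al…]: ligand charges -4, Al(III) ⇒ ion charge 1−.
One 1+ cation balances one 1− anion.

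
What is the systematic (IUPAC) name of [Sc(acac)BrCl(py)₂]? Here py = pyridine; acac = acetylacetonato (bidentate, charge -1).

(acetylacetonato)bromochlorobis(pyridine)scandium(III)

There is no counter-ion, so the complex is neutral overall.
Ligand charges: 2×pyridine (neutral), 1×acetylacetonato (-1 each), 1×chloro (-1 each), 1×bromo (-1 each); total -3. So Sc + (-3) = 0, giving Sc = +3.
Ligands are named alphabetically: acetylacetonato before bromo before chloro before pyridine.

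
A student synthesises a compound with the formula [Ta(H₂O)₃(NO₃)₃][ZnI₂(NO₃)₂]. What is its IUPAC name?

triaquatrinitratotantalum(V) diiododinitratozincate(II)

Both ions are complex: the cation is named first with the plain metal name, the anion second with the -ate form; each ion's ligands are alphabetised independently.
Zinc is always +2 in its complexes; the anion's ligand charges sum to -4, so the complex anion is 2−.
A 1:1 salt means the cation carries the equal and opposite charge, 2+.
Cation: ligand charges sum to -3; for the ion to be 2+, Ta = +5.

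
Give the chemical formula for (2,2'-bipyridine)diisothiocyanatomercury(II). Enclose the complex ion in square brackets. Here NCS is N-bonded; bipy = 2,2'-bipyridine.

[Hg(bipy)(NCS)2]

Ligands: 2 isothiocyanato (NCS, -1), 1 2,2'-bipyridine (bipy, neutral). Ligand charge sum = -2.
With Hg in oxidation state +2, the complex ion is [Hg...].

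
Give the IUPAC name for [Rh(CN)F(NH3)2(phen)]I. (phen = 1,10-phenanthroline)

diamminecyanofluoro(1,10-phenanthroline)rhodium(III) iodide

The 1 iodide counter-ion carries a total charge of -1, so each complex ion is 1+.
Ligand charges: 2×ammine (neutral), 1×cyano (-1 each), 1×fluoro (-1 each), 1×1,10-phenanthroline (neutral); total -2. So Rh + (-2) = 1+, giving Rh = +3.
Ligands are named alphabetically: ammine before cyano before fluoro before phenanthroline.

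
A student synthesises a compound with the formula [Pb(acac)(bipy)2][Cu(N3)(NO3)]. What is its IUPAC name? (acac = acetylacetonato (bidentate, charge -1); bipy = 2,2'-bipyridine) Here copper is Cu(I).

Both ions are complex: the cation is named first with the plain metal name, the anion second with the -ate form; each ion's ligands are alphabetised independently.
Cu is given as +1; the anion's ligand charges sum to -2, so the complex anion is 1−.
A 1:1 salt means the cation carries the equal and opposite charge, 1+.
Cation: ligand charges sum to -1; for the ion to be 1+, Pb = +2.

(acetylacetonato)bis(2,2'-bipyridine)lead(II) azidonitratocuprate(I)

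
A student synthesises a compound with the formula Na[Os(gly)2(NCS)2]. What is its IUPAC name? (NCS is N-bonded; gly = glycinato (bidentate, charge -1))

sodium bis(glycinato)diisothiocyanatoosmate(III)

The 1 sodium counter-ion carries a total charge of +1, so each complex ion is 1−.
Ligand charges: 2×isothiocyanato (-1 each), 2×glycinato (-1 each); total -4. So Os + (-4) = 1−, giving Os = +3.
Ligands are named alphabetically: glycinato before isothiocyanato.
The complex ion is anionic, so osmium takes the -ate form osmate(III).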